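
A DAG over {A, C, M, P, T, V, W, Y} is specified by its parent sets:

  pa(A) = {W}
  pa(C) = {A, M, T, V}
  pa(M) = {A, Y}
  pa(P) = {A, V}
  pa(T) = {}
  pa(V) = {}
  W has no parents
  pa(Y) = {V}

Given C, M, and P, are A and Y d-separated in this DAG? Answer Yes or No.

No

6 paths connect A and Y; each must be blocked for d-separation to hold:
  1. A → P ← V → Y — P:collider[open]; V:fork[open] ⇒ active
  2. A → P ← V → C ← M ← Y — P:collider[open]; V:fork[open]; C:collider[open]; M:chain[blocks] ⇒ blocked
  3. A → C ← M ← Y — C:collider[open]; M:chain[blocks] ⇒ blocked
  4. A → C ← V → Y — C:collider[open]; V:fork[open] ⇒ active
  5. A → M ← Y — M:collider[open] ⇒ active
  6. A → M → C ← V → Y — M:chain[blocks]; C:collider[open]; V:fork[open] ⇒ blocked
At least one path is unblocked, so d-separation fails.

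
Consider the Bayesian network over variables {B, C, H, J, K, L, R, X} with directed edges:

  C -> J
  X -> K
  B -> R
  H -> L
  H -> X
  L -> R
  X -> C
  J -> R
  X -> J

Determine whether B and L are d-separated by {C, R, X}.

3 paths connect B and L; each must be blocked for d-separation to hold:
Path 1: B → R ← L
  R is a collider and R is conditioned on, which opens it — no node blocks this path, so it is active.
Path 2: B → R ← J ← C ← X ← H → L
  C is a chain here and C is conditioned on, so the path is blocked at C.
Path 3: B → R ← J ← X ← H → L
  X is a chain here and X is conditioned on, so the path is blocked at X.
Because an active path exists, B and L are not d-separated.

No — B and L are not d-separated given {C, R, X}.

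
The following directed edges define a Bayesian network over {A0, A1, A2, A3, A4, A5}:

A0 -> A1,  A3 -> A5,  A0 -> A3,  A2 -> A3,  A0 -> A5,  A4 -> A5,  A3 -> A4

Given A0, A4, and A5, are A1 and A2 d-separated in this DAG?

3 paths connect A1 and A2; each must be blocked for d-separation to hold:
  1. A1 ← A0 → A5 ← A3 ← A2 — A0:fork[blocks]; A5:collider[open]; A3:chain[open] ⇒ blocked
  2. A1 ← A0 → A5 ← A4 ← A3 ← A2 — A0:fork[blocks]; A5:collider[open]; A4:chain[blocks]; A3:chain[open] ⇒ blocked
  3. A1 ← A0 → A3 ← A2 — A0:fork[blocks]; A3:collider[open] ⇒ blocked
Every path is blocked, so A1 and A2 are d-separated given {A0, A4, A5}.

Yes — A1 and A2 are d-separated given {A0, A4, A5}.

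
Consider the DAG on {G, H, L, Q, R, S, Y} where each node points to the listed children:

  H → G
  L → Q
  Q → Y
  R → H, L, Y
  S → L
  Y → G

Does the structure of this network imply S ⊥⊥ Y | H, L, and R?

Yes — S and Y are d-separated given {H, L, R}.

There are 3 undirected paths between S and Y; checking each against the conditioning set {H, L, R}:
Path 1: S → L ← R → H → G ← Y
  R is a fork here and R is conditioned on, so the path is blocked at R.
Path 2: S → L ← R → Y
  R is a fork here and R is conditioned on, so the path is blocked at R.
Path 3: S → L → Q → Y
  L is a chain here and L is conditioned on, so the path is blocked at L.
Every path is blocked, so S and Y are d-separated given {H, L, R}.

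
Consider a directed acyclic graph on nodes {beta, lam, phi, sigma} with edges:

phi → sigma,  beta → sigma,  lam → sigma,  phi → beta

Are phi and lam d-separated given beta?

Enumerating the 2 paths from phi to lam and testing each for blocking by {beta}:
Path 1: phi → beta → sigma ← lam
  beta is a chain here and beta is conditioned on, so the path is blocked at beta.
Path 2: phi → sigma ← lam
  sigma is a collider here and neither sigma nor any of its descendants is conditioned on, so the collider stays closed — the path is blocked at sigma.
Since every path is blocked, d-separation holds.

Yes — phi and lam are d-separated given {beta}.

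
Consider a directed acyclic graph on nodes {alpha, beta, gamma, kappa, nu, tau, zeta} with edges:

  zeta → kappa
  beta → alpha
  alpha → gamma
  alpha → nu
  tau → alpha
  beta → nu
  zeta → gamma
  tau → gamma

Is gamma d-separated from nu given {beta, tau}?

No

We examine all 4 paths between gamma and nu:
Path 1: gamma ← alpha ← beta → nu
  beta is a fork here and beta is conditioned on, so the path is blocked at beta.
Path 2: gamma ← alpha → nu
  alpha is a fork and alpha is not conditioned on — no node blocks this path, so it is active.
Path 3: gamma ← tau → alpha ← beta → nu
  tau is a fork here and tau is conditioned on, so the path is blocked at tau.
Path 4: gamma ← tau → alpha → nu
  tau is a fork here and tau is conditioned on, so the path is blocked at tau.
At least one path is unblocked, so d-separation fails.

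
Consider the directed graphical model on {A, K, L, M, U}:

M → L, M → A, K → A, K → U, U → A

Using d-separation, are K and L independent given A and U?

There are 2 undirected paths between K and L; checking each against the conditioning set {A, U}:
Path 1: K → A ← M → L
  A is a collider and A is conditioned on, which opens it; M is a fork and M is not conditioned on — no node blocks this path, so it is active.
Path 2: K → U → A ← M → L
  U is a chain here and U is conditioned on, so the path is blocked at U.
Since the path K → A ← M → L is active, K and L are not d-separated given {A, U}.

No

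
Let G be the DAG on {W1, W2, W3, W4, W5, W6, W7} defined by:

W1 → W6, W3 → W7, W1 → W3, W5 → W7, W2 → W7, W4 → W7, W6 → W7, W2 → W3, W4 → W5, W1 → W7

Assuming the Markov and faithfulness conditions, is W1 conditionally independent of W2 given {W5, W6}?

Yes — W1 and W2 are d-separated given {W5, W6}.

6 paths connect W1 and W2; each must be blocked for d-separation to hold:
Path 1: W1 → W7 ← W3 ← W2
  W7 is a collider here and neither W7 nor any of its descendants is conditioned on, so the collider stays closed — the path is blocked at W7.
Path 2: W1 → W7 ← W2
  W7 is a collider here and neither W7 nor any of its descendants is conditioned on, so the collider stays closed — the path is blocked at W7.
Path 3: W1 → W3 → W7 ← W2
  W7 is a collider here and neither W7 nor any of its descendants is conditioned on, so the collider stays closed — the path is blocked at W7.
Path 4: W1 → W3 ← W2
  W3 is a collider here and neither W3 nor any of its descendants is conditioned on, so the collider stays closed — the path is blocked at W3.
Path 5: W1 → W6 → W7 ← W3 ← W2
  W6 is a chain here and W6 is conditioned on, so the path is blocked at W6.
Path 6: W1 → W6 → W7 ← W2
  W6 is a chain here and W6 is conditioned on, so the path is blocked at W6.
All paths are blocked; W1 ⊥ W2 | {W5, W6} holds.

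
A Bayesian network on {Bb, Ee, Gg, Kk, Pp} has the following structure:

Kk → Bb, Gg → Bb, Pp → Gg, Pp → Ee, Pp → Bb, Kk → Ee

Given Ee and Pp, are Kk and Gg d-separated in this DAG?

Yes

4 paths connect Kk and Gg; each must be blocked for d-separation to hold:
Path 1: Kk → Bb ← Gg
  Bb is a collider here and neither Bb nor any of its descendants is conditioned on, so the collider stays closed — the path is blocked at Bb.
Path 2: Kk → Bb ← Pp → Gg
  Bb is a collider here and neither Bb nor any of its descendants is conditioned on, so the collider stays closed — the path is blocked at Bb.
Path 3: Kk → Ee ← Pp → Gg
  Pp is a fork here and Pp is conditioned on, so the path is blocked at Pp.
Path 4: Kk → Ee ← Pp → Bb ← Gg
  Pp is a fork here and Pp is conditioned on, so the path is blocked at Pp.
Every path is blocked, so Kk and Gg are d-separated given {Ee, Pp}.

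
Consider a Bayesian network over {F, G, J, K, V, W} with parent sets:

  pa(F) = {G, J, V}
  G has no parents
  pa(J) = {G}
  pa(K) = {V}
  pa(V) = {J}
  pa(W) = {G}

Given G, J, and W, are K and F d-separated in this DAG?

3 paths connect K and F; each must be blocked for d-separation to hold:
  1. K ← V ← J → F — V:chain[open]; J:fork[blocks] ⇒ blocked
  2. K ← V ← J ← G → F — V:chain[open]; J:chain[blocks]; G:fork[blocks] ⇒ blocked
  3. K ← V → F — V:fork[open] ⇒ active
Since the path K ← V → F is active, K and F are not d-separated given {G, J, W}.

No — K and F are not d-separated given {G, J, W}.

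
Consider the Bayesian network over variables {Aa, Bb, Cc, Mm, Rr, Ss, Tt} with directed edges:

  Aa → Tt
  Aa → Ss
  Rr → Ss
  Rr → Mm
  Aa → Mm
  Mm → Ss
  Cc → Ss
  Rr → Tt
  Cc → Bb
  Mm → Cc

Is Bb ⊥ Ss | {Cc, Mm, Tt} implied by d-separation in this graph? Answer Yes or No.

There are 6 undirected paths between Bb and Ss; checking each against the conditioning set {Cc, Mm, Tt}:
Path 1: Bb ← Cc → Ss
  Cc is a fork here and Cc is conditioned on, so the path is blocked at Cc.
Path 2: Bb ← Cc ← Mm ← Aa → Ss
  Cc is a chain here and Cc is conditioned on, so the path is blocked at Cc.
Path 3: Bb ← Cc ← Mm ← Aa → Tt ← Rr → Ss
  Cc is a chain here and Cc is conditioned on, so the path is blocked at Cc.
Path 4: Bb ← Cc ← Mm → Ss
  Cc is a chain here and Cc is conditioned on, so the path is blocked at Cc.
Path 5: Bb ← Cc ← Mm ← Rr → Ss
  Cc is a chain here and Cc is conditioned on, so the path is blocked at Cc.
Path 6: Bb ← Cc ← Mm ← Rr → Tt ← Aa → Ss
  Cc is a chain here and Cc is conditioned on, so the path is blocked at Cc.
Every path is blocked, so Bb and Ss are d-separated given {Cc, Mm, Tt}.

Yes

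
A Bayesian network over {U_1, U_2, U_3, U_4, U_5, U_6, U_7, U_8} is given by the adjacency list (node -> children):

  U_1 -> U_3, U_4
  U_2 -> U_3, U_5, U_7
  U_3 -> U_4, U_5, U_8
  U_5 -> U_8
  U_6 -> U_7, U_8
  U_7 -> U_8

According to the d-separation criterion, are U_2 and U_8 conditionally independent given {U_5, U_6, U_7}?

There are 6 undirected paths between U_2 and U_8; checking each against the conditioning set {U_5, U_6, U_7}:
  1. U_2 → U_7 ← U_6 → U_8 — U_7:collider[open]; U_6:fork[blocks] ⇒ blocked
  2. U_2 → U_7 → U_8 — U_7:chain[blocks] ⇒ blocked
  3. U_2 → U_5 ← U_3 → U_8 — U_5:collider[open]; U_3:fork[open] ⇒ active
  4. U_2 → U_5 → U_8 — U_5:chain[blocks] ⇒ blocked
  5. U_2 → U_3 → U_5 → U_8 — U_3:chain[open]; U_5:chain[blocks] ⇒ blocked
  6. U_2 → U_3 → U_8 — U_3:chain[open] ⇒ active
At least one path is unblocked, so d-separation fails.

No — U_2 and U_8 are not d-separated given {U_5, U_6, U_7}.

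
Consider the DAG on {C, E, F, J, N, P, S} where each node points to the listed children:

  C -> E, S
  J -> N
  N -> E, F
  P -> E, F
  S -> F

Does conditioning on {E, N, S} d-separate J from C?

We examine all 4 paths between J and C:
  1. J → N → F ← S ← C — N:chain[blocks]; F:collider[blocks]; S:chain[blocks] ⇒ blocked
  2. J → N → F ← P → E ← C — N:chain[blocks]; F:collider[blocks]; P:fork[open]; E:collider[open] ⇒ blocked
  3. J → N → E ← C — N:chain[blocks]; E:collider[open] ⇒ blocked
  4. J → N → E ← P → F ← S ← C — N:chain[blocks]; E:collider[open]; P:fork[open]; F:collider[blocks]; S:chain[blocks] ⇒ blocked
Since every path is blocked, d-separation holds.

Yes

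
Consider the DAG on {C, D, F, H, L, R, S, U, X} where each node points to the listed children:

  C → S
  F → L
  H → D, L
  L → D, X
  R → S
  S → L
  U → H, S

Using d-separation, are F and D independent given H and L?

There are 3 undirected paths between F and D; checking each against the conditioning set {H, L}:
Path 1: F → L → D
  L is a chain here and L is conditioned on, so the path is blocked at L.
Path 2: F → L ← H → D
  H is a fork here and H is conditioned on, so the path is blocked at H.
Path 3: F → L ← S ← U → H → D
  H is a chain here and H is conditioned on, so the path is blocked at H.
All paths are blocked; F ⊥ D | {H, L} holds.

Yes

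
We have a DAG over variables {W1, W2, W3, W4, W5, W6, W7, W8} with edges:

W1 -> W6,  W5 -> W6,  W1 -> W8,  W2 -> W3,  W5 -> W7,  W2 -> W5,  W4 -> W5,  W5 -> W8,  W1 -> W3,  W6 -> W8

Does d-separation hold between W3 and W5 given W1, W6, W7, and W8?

Enumerating the 5 paths from W3 to W5 and testing each for blocking by {W1, W6, W7, W8}:
Path 1: W3 ← W2 → W5
  W2 is a fork and W2 is not conditioned on — no node blocks this path, so it is active.
Path 2: W3 ← W1 → W8 ← W5
  W1 is a fork here and W1 is conditioned on, so the path is blocked at W1.
Path 3: W3 ← W1 → W8 ← W6 ← W5
  W1 is a fork here and W1 is conditioned on, so the path is blocked at W1.
Path 4: W3 ← W1 → W6 → W8 ← W5
  W1 is a fork here and W1 is conditioned on, so the path is blocked at W1.
Path 5: W3 ← W1 → W6 ← W5
  W1 is a fork here and W1 is conditioned on, so the path is blocked at W1.
Because an active path exists, W3 and W5 are not d-separated.

No — W3 and W5 are not d-separated given {W1, W6, W7, W8}.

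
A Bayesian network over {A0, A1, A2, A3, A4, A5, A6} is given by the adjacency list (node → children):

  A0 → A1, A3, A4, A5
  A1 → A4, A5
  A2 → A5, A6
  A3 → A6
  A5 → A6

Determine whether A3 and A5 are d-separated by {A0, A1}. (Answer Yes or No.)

Enumerating the 5 paths from A3 to A5 and testing each for blocking by {A0, A1}:
  1. A3 → A6 ← A2 → A5 — A6:collider[blocks]; A2:fork[open] ⇒ blocked
  2. A3 → A6 ← A5 — A6:collider[blocks] ⇒ blocked
  3. A3 ← A0 → A4 ← A1 → A5 — A0:fork[blocks]; A4:collider[blocks]; A1:fork[blocks] ⇒ blocked
  4. A3 ← A0 → A5 — A0:fork[blocks] ⇒ blocked
  5. A3 ← A0 → A1 → A5 — A0:fork[blocks]; A1:chain[blocks] ⇒ blocked
Every path is blocked, so A3 and A5 are d-separated given {A0, A1}.

Yes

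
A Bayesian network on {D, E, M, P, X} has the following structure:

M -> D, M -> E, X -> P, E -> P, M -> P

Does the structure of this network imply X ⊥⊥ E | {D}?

2 paths connect X and E; each must be blocked for d-separation to hold:
Path 1: X → P ← M → E
  P is a collider here and neither P nor any of its descendants is conditioned on, so the collider stays closed — the path is blocked at P.
Path 2: X → P ← E
  P is a collider here and neither P nor any of its descendants is conditioned on, so the collider stays closed — the path is blocked at P.
Every path is blocked, so X and E are d-separated given {D}.

Yes — X and E are d-separated given {D}.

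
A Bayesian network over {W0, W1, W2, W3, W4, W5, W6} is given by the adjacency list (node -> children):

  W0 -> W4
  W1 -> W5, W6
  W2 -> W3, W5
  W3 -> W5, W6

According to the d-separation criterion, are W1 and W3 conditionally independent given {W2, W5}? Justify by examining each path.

3 paths connect W1 and W3; each must be blocked for d-separation to hold:
  1. W1 → W6 ← W3 — W6:collider[blocks] ⇒ blocked
  2. W1 → W5 ← W2 → W3 — W5:collider[open]; W2:fork[blocks] ⇒ blocked
  3. W1 → W5 ← W3 — W5:collider[open] ⇒ active
At least one path is unblocked, so d-separation fails.

No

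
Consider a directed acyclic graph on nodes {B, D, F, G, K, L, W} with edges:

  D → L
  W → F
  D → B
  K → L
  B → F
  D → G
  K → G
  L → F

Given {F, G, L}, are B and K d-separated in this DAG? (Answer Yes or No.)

We examine all 4 paths between B and K:
  1. B ← D → G ← K — D:fork[open]; G:collider[open] ⇒ active
  2. B ← D → L ← K — D:fork[open]; L:collider[open] ⇒ active
  3. B → F ← L ← D → G ← K — F:collider[open]; L:chain[blocks]; D:fork[open]; G:collider[open] ⇒ blocked
  4. B → F ← L ← K — F:collider[open]; L:chain[blocks] ⇒ blocked
Since the path B ← D → G ← K is active, B and K are not d-separated given {F, G, L}.

No — B and K are not d-separated given {F, G, L}.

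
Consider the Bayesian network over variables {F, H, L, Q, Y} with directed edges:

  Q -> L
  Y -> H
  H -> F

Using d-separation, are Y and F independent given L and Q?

There is one path between Y and F:
  1. Y → H → F — H:chain[open] ⇒ active
Since the path Y → H → F is active, Y and F are not d-separated given {L, Q}.

No — Y and F are not d-separated given {L, Q}.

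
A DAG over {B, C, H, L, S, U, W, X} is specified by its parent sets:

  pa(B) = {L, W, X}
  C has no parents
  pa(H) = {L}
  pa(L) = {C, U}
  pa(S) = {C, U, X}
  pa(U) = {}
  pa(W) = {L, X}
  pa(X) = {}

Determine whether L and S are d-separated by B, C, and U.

No

Enumerating the 6 paths from L to S and testing each for blocking by {B, C, U}:
Path 1: L ← U → S
  U is a fork here and U is conditioned on, so the path is blocked at U.
Path 2: L ← C → S
  C is a fork here and C is conditioned on, so the path is blocked at C.
Path 3: L → W ← X → S
  W is a collider and its descendant B is conditioned on, which opens it; X is a fork and X is not conditioned on — no node blocks this path, so it is active.
Path 4: L → W → B ← X → S
  W is a chain and W is not conditioned on; B is a collider and B is conditioned on, which opens it; X is a fork and X is not conditioned on — no node blocks this path, so it is active.
Path 5: L → B ← X → S
  B is a collider and B is conditioned on, which opens it; X is a fork and X is not conditioned on — no node blocks this path, so it is active.
Path 6: L → B ← W ← X → S
  B is a collider and B is conditioned on, which opens it; W is a chain and W is not conditioned on; X is a fork and X is not conditioned on — no node blocks this path, so it is active.
Since the path L → W ← X → S is active, L and S are not d-separated given {B, C, U}.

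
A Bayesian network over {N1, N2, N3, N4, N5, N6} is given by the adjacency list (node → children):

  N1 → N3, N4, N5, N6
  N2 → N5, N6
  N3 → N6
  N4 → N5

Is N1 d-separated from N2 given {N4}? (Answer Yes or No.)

Yes

We examine all 4 paths between N1 and N2:
  1. N1 → N4 → N5 ← N2 — N4:chain[blocks]; N5:collider[blocks] ⇒ blocked
  2. N1 → N6 ← N2 — N6:collider[blocks] ⇒ blocked
  3. N1 → N3 → N6 ← N2 — N3:chain[open]; N6:collider[blocks] ⇒ blocked
  4. N1 → N5 ← N2 — N5:collider[blocks] ⇒ blocked
Every path is blocked, so N1 and N2 are d-separated given {N4}.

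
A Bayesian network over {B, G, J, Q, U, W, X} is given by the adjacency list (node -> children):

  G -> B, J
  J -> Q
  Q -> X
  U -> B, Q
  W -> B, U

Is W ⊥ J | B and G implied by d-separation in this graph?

Yes

There are 4 undirected paths between W and J; checking each against the conditioning set {B, G}:
  1. W → B ← G → J — B:collider[open]; G:fork[blocks] ⇒ blocked
  2. W → B ← U → Q ← J — B:collider[open]; U:fork[open]; Q:collider[blocks] ⇒ blocked
  3. W → U → B ← G → J — U:chain[open]; B:collider[open]; G:fork[blocks] ⇒ blocked
  4. W → U → Q ← J — U:chain[open]; Q:collider[blocks] ⇒ blocked
Every path is blocked, so W and J are d-separated given {B, G}.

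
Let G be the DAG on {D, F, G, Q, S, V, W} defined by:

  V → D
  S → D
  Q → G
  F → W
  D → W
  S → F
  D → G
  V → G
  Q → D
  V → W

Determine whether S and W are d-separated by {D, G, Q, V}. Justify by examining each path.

No

There are 5 undirected paths between S and W; checking each against the conditioning set {D, G, Q, V}:
  1. S → F → W — F:chain[open] ⇒ active
  2. S → D → W — D:chain[blocks] ⇒ blocked
  3. S → D ← Q → G ← V → W — D:collider[open]; Q:fork[blocks]; G:collider[open]; V:fork[blocks] ⇒ blocked
  4. S → D ← V → W — D:collider[open]; V:fork[blocks] ⇒ blocked
  5. S → D → G ← V → W — D:chain[blocks]; G:collider[open]; V:fork[blocks] ⇒ blocked
At least one path is unblocked, so d-separation fails.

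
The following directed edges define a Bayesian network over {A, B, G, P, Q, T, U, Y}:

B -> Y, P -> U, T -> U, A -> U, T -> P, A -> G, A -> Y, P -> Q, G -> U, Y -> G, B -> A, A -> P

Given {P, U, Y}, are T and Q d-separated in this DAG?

6 paths connect T and Q; each must be blocked for d-separation to hold:
Path 1: T → U ← P → Q
  P is a fork here and P is conditioned on, so the path is blocked at P.
Path 2: T → U ← G ← Y ← B → A → P → Q
  Y is a chain here and Y is conditioned on, so the path is blocked at Y.
Path 3: T → U ← G ← Y ← A → P → Q
  Y is a chain here and Y is conditioned on, so the path is blocked at Y.
Path 4: T → U ← G ← A → P → Q
  P is a chain here and P is conditioned on, so the path is blocked at P.
Path 5: T → U ← A → P → Q
  P is a chain here and P is conditioned on, so the path is blocked at P.
Path 6: T → P → Q
  P is a chain here and P is conditioned on, so the path is blocked at P.
All paths are blocked; T ⊥ Q | {P, U, Y} holds.

Yes — T and Q are d-separated given {P, U, Y}.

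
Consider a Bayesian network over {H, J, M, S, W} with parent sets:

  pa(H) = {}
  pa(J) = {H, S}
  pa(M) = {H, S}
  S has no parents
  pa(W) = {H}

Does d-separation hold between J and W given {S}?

No

There are 2 undirected paths between J and W; checking each against the conditioning set {S}:
Path 1: J ← S → M ← H → W
  S is a fork here and S is conditioned on, so the path is blocked at S.
Path 2: J ← H → W
  H is a fork and H is not conditioned on — no node blocks this path, so it is active.
Since the path J ← H → W is active, J and W are not d-separated given {S}.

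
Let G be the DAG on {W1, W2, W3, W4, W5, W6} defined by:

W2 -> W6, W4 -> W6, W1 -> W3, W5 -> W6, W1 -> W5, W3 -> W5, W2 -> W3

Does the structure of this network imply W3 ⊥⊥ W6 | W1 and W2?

There are 3 undirected paths between W3 and W6; checking each against the conditioning set {W1, W2}:
  1. W3 ← W2 → W6 — W2:fork[blocks] ⇒ blocked
  2. W3 → W5 → W6 — W5:chain[open] ⇒ active
  3. W3 ← W1 → W5 → W6 — W1:fork[blocks]; W5:chain[open] ⇒ blocked
Because an active path exists, W3 and W6 are not d-separated.

No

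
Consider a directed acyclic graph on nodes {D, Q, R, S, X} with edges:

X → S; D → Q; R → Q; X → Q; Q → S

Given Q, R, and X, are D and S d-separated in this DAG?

Yes

There are 2 undirected paths between D and S; checking each against the conditioning set {Q, R, X}:
  1. D → Q → S — Q:chain[blocks] ⇒ blocked
  2. D → Q ← X → S — Q:collider[open]; X:fork[blocks] ⇒ blocked
Every path is blocked, so D and S are d-separated given {Q, R, X}.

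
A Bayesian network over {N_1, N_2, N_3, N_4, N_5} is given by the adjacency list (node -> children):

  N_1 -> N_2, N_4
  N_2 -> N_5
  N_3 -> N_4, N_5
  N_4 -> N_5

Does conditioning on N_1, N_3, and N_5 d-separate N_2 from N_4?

No

We examine all 3 paths between N_2 and N_4:
Path 1: N_2 → N_5 ← N_4
  N_5 is a collider and N_5 is conditioned on, which opens it — no node blocks this path, so it is active.
Path 2: N_2 → N_5 ← N_3 → N_4
  N_3 is a fork here and N_3 is conditioned on, so the path is blocked at N_3.
Path 3: N_2 ← N_1 → N_4
  N_1 is a fork here and N_1 is conditioned on, so the path is blocked at N_1.
At least one path is unblocked, so d-separation fails.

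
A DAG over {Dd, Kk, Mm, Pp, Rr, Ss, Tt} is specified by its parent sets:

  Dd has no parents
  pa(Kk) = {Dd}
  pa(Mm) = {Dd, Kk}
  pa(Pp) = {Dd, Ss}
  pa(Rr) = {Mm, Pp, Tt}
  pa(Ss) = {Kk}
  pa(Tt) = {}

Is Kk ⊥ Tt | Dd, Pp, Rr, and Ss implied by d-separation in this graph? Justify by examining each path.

No

Enumerating the 6 paths from Kk to Tt and testing each for blocking by {Dd, Pp, Rr, Ss}:
Path 1: Kk ← Dd → Pp → Rr ← Tt
  Dd is a fork here and Dd is conditioned on, so the path is blocked at Dd.
Path 2: Kk ← Dd → Mm → Rr ← Tt
  Dd is a fork here and Dd is conditioned on, so the path is blocked at Dd.
Path 3: Kk → Mm ← Dd → Pp → Rr ← Tt
  Dd is a fork here and Dd is conditioned on, so the path is blocked at Dd.
Path 4: Kk → Mm → Rr ← Tt
  Mm is a chain and Mm is not conditioned on; Rr is a collider and Rr is conditioned on, which opens it — no node blocks this path, so it is active.
Path 5: Kk → Ss → Pp ← Dd → Mm → Rr ← Tt
  Ss is a chain here and Ss is conditioned on, so the path is blocked at Ss.
Path 6: Kk → Ss → Pp → Rr ← Tt
  Ss is a chain here and Ss is conditioned on, so the path is blocked at Ss.
At least one path is unblocked, so d-separation fails.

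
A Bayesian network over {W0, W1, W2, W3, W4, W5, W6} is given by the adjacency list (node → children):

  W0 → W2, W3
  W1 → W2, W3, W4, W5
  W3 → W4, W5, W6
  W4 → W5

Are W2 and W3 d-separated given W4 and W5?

There are 6 undirected paths between W2 and W3; checking each against the conditioning set {W4, W5}:
Path 1: W2 ← W0 → W3
  W0 is a fork and W0 is not conditioned on — no node blocks this path, so it is active.
Path 2: W2 ← W1 → W4 ← W3
  W1 is a fork and W1 is not conditioned on; W4 is a collider and W4 is conditioned on, which opens it — no node blocks this path, so it is active.
Path 3: W2 ← W1 → W4 → W5 ← W3
  W4 is a chain here and W4 is conditioned on, so the path is blocked at W4.
Path 4: W2 ← W1 → W3
  W1 is a fork and W1 is not conditioned on — no node blocks this path, so it is active.
Path 5: W2 ← W1 → W5 ← W4 ← W3
  W4 is a chain here and W4 is conditioned on, so the path is blocked at W4.
Path 6: W2 ← W1 → W5 ← W3
  W1 is a fork and W1 is not conditioned on; W5 is a collider and W5 is conditioned on, which opens it — no node blocks this path, so it is active.
At least one path is unblocked, so d-separation fails.

No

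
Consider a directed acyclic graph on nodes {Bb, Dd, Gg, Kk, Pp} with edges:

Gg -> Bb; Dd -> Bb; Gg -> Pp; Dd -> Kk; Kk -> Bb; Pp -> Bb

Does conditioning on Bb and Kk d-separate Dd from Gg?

No — Dd and Gg are not d-separated given {Bb, Kk}.

We examine all 4 paths between Dd and Gg:
Path 1: Dd → Bb ← Gg
  Bb is a collider and Bb is conditioned on, which opens it — no node blocks this path, so it is active.
Path 2: Dd → Bb ← Pp ← Gg
  Bb is a collider and Bb is conditioned on, which opens it; Pp is a chain and Pp is not conditioned on — no node blocks this path, so it is active.
Path 3: Dd → Kk → Bb ← Gg
  Kk is a chain here and Kk is conditioned on, so the path is blocked at Kk.
Path 4: Dd → Kk → Bb ← Pp ← Gg
  Kk is a chain here and Kk is conditioned on, so the path is blocked at Kk.
At least one path is unblocked, so d-separation fails.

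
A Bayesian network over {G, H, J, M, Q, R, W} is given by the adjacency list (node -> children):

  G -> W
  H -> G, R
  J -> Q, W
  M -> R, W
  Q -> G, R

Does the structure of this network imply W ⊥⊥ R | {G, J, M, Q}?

Yes — W and R are d-separated given {G, J, M, Q}.

There are 5 undirected paths between W and R; checking each against the conditioning set {G, J, M, Q}:
  1. W ← M → R — M:fork[blocks] ⇒ blocked
  2. W ← J → Q → R — J:fork[blocks]; Q:chain[blocks] ⇒ blocked
  3. W ← J → Q → G ← H → R — J:fork[blocks]; Q:chain[blocks]; G:collider[open]; H:fork[open] ⇒ blocked
  4. W ← G ← H → R — G:chain[blocks]; H:fork[open] ⇒ blocked
  5. W ← G ← Q → R — G:chain[blocks]; Q:fork[blocks] ⇒ blocked
All paths are blocked; W ⊥ R | {G, J, M, Q} holds.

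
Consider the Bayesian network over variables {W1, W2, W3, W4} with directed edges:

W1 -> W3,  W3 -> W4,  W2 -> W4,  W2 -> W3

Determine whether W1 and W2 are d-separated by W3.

No

Enumerating the 2 paths from W1 to W2 and testing each for blocking by {W3}:
  1. W1 → W3 → W4 ← W2 — W3:chain[blocks]; W4:collider[blocks] ⇒ blocked
  2. W1 → W3 ← W2 — W3:collider[open] ⇒ active
Because an active path exists, W1 and W2 are not d-separated.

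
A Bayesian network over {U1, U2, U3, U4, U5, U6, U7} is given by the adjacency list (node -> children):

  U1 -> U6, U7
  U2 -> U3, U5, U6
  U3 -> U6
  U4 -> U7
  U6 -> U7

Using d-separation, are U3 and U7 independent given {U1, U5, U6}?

Yes — U3 and U7 are d-separated given {U1, U5, U6}.

There are 4 undirected paths between U3 and U7; checking each against the conditioning set {U1, U5, U6}:
Path 1: U3 ← U2 → U6 → U7
  U6 is a chain here and U6 is conditioned on, so the path is blocked at U6.
Path 2: U3 ← U2 → U6 ← U1 → U7
  U1 is a fork here and U1 is conditioned on, so the path is blocked at U1.
Path 3: U3 → U6 → U7
  U6 is a chain here and U6 is conditioned on, so the path is blocked at U6.
Path 4: U3 → U6 ← U1 → U7
  U1 is a fork here and U1 is conditioned on, so the path is blocked at U1.
Every path is blocked, so U3 and U7 are d-separated given {U1, U5, U6}.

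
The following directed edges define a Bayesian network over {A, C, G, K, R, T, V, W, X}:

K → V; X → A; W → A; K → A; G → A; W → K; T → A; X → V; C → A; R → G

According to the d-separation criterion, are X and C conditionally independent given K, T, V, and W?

Yes

We examine all 3 paths between X and C:
  1. X → A ← C — A:collider[blocks] ⇒ blocked
  2. X → V ← K → A ← C — V:collider[open]; K:fork[blocks]; A:collider[blocks] ⇒ blocked
  3. X → V ← K ← W → A ← C — V:collider[open]; K:chain[blocks]; W:fork[blocks]; A:collider[blocks] ⇒ blocked
All paths are blocked; X ⊥ C | {K, T, V, W} holds.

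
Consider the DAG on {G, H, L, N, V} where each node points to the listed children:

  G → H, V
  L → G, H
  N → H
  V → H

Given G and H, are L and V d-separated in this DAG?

There are 4 undirected paths between L and V; checking each against the conditioning set {G, H}:
Path 1: L → H ← V
  H is a collider and H is conditioned on, which opens it — no node blocks this path, so it is active.
Path 2: L → H ← G → V
  G is a fork here and G is conditioned on, so the path is blocked at G.
Path 3: L → G → V
  G is a chain here and G is conditioned on, so the path is blocked at G.
Path 4: L → G → H ← V
  G is a chain here and G is conditioned on, so the path is blocked at G.
Because an active path exists, L and V are not d-separated.

No — L and V are not d-separated given {G, H}.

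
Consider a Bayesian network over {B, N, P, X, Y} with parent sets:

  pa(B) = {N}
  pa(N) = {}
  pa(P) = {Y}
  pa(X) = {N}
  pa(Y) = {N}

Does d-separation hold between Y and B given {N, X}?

Only one path connects Y and B:
Path 1: Y ← N → B
  N is a fork here and N is conditioned on, so the path is blocked at N.
All paths are blocked; Y ⊥ B | {N, X} holds.

Yes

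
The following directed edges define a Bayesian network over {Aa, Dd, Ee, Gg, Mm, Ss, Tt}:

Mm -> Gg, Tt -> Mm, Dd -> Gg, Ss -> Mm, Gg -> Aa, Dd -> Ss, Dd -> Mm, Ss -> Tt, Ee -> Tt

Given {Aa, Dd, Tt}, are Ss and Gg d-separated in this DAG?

No — Ss and Gg are not d-separated given {Aa, Dd, Tt}.

Enumerating the 6 paths from Ss to Gg and testing each for blocking by {Aa, Dd, Tt}:
Path 1: Ss → Mm → Gg
  Mm is a chain and Mm is not conditioned on — no node blocks this path, so it is active.
Path 2: Ss → Mm ← Dd → Gg
  Dd is a fork here and Dd is conditioned on, so the path is blocked at Dd.
Path 3: Ss → Tt → Mm → Gg
  Tt is a chain here and Tt is conditioned on, so the path is blocked at Tt.
Path 4: Ss → Tt → Mm ← Dd → Gg
  Tt is a chain here and Tt is conditioned on, so the path is blocked at Tt.
Path 5: Ss ← Dd → Gg
  Dd is a fork here and Dd is conditioned on, so the path is blocked at Dd.
Path 6: Ss ← Dd → Mm → Gg
  Dd is a fork here and Dd is conditioned on, so the path is blocked at Dd.
Since the path Ss → Mm → Gg is active, Ss and Gg are not d-separated given {Aa, Dd, Tt}.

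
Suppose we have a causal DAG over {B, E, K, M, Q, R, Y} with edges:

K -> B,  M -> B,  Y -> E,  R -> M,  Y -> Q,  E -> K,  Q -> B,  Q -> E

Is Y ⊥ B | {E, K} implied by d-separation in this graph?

4 paths connect Y and B; each must be blocked for d-separation to hold:
  1. Y → E ← Q → B — E:collider[open]; Q:fork[open] ⇒ active
  2. Y → E → K → B — E:chain[blocks]; K:chain[blocks] ⇒ blocked
  3. Y → Q → E → K → B — Q:chain[open]; E:chain[blocks]; K:chain[blocks] ⇒ blocked
  4. Y → Q → B — Q:chain[open] ⇒ active
Because an active path exists, Y and B are not d-separated.

No — Y and B are not d-separated given {E, K}.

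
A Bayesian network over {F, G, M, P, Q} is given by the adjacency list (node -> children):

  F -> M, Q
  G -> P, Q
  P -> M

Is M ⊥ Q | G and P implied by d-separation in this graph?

No — M and Q are not d-separated given {G, P}.

There are 2 undirected paths between M and Q; checking each against the conditioning set {G, P}:
Path 1: M ← P ← G → Q
  P is a chain here and P is conditioned on, so the path is blocked at P.
Path 2: M ← F → Q
  F is a fork and F is not conditioned on — no node blocks this path, so it is active.
At least one path is unblocked, so d-separation fails.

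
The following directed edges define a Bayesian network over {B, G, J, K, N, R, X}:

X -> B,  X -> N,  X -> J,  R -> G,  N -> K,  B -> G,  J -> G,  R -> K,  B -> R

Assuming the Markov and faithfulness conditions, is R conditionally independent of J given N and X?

Yes

6 paths connect R and J; each must be blocked for d-separation to hold:
  1. R → K ← N ← X → B → G ← J — K:collider[blocks]; N:chain[blocks]; X:fork[blocks]; B:chain[open]; G:collider[blocks] ⇒ blocked
  2. R → K ← N ← X → J — K:collider[blocks]; N:chain[blocks]; X:fork[blocks] ⇒ blocked
  3. R ← B ← X → J — B:chain[open]; X:fork[blocks] ⇒ blocked
  4. R ← B → G ← J — B:fork[open]; G:collider[blocks] ⇒ blocked
  5. R → G ← B ← X → J — G:collider[blocks]; B:chain[open]; X:fork[blocks] ⇒ blocked
  6. R → G ← J — G:collider[blocks] ⇒ blocked
All paths are blocked; R ⊥ J | {N, X} holds.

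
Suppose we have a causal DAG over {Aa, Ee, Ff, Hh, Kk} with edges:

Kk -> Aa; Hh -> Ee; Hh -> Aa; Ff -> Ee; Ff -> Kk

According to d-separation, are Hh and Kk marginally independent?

Yes

Enumerating the 2 paths from Hh to Kk and testing each for blocking by ∅:
  1. Hh → Ee ← Ff → Kk — Ee:collider[blocks]; Ff:fork[open] ⇒ blocked
  2. Hh → Aa ← Kk — Aa:collider[blocks] ⇒ blocked
Since every path is blocked, d-separation holds.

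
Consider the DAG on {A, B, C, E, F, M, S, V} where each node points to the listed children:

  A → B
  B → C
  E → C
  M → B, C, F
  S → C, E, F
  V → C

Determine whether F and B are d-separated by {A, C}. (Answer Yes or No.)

We examine all 6 paths between F and B:
Path 1: F ← S → E → C ← B
  S is a fork and S is not conditioned on; E is a chain and E is not conditioned on; C is a collider and C is conditioned on, which opens it — no node blocks this path, so it is active.
Path 2: F ← S → E → C ← M → B
  S is a fork and S is not conditioned on; E is a chain and E is not conditioned on; C is a collider and C is conditioned on, which opens it; M is a fork and M is not conditioned on — no node blocks this path, so it is active.
Path 3: F ← S → C ← B
  S is a fork and S is not conditioned on; C is a collider and C is conditioned on, which opens it — no node blocks this path, so it is active.
Path 4: F ← S → C ← M → B
  S is a fork and S is not conditioned on; C is a collider and C is conditioned on, which opens it; M is a fork and M is not conditioned on — no node blocks this path, so it is active.
Path 5: F ← M → B
  M is a fork and M is not conditioned on — no node blocks this path, so it is active.
Path 6: F ← M → C ← B
  M is a fork and M is not conditioned on; C is a collider and C is conditioned on, which opens it — no node blocks this path, so it is active.
Since the path F ← S → E → C ← B is active, F and B are not d-separated given {A, C}.

No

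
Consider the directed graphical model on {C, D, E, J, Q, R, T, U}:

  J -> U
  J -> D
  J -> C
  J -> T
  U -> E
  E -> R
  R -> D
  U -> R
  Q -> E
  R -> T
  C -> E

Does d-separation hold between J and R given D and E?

There are 6 undirected paths between J and R; checking each against the conditioning set {D, E}:
Path 1: J → U → R
  U is a chain and U is not conditioned on — no node blocks this path, so it is active.
Path 2: J → U → E → R
  E is a chain here and E is conditioned on, so the path is blocked at E.
Path 3: J → D ← R
  D is a collider and D is conditioned on, which opens it — no node blocks this path, so it is active.
Path 4: J → T ← R
  T is a collider here and neither T nor any of its descendants is conditioned on, so the collider stays closed — the path is blocked at T.
Path 5: J → C → E ← U → R
  C is a chain and C is not conditioned on; E is a collider and E is conditioned on, which opens it; U is a fork and U is not conditioned on — no node blocks this path, so it is active.
Path 6: J → C → E → R
  E is a chain here and E is conditioned on, so the path is blocked at E.
At least one path is unblocked, so d-separation fails.

No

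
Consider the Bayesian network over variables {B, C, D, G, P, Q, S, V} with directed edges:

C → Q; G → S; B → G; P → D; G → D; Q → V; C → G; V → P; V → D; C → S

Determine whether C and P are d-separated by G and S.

No

We examine all 6 paths between C and P:
Path 1: C → G → D ← P
  G is a chain here and G is conditioned on, so the path is blocked at G.
Path 2: C → G → D ← V → P
  G is a chain here and G is conditioned on, so the path is blocked at G.
Path 3: C → Q → V → P
  Q is a chain and Q is not conditioned on; V is a chain and V is not conditioned on — no node blocks this path, so it is active.
Path 4: C → Q → V → D ← P
  D is a collider here and neither D nor any of its descendants is conditioned on, so the collider stays closed — the path is blocked at D.
Path 5: C → S ← G → D ← P
  G is a fork here and G is conditioned on, so the path is blocked at G.
Path 6: C → S ← G → D ← V → P
  G is a fork here and G is conditioned on, so the path is blocked at G.
Because an active path exists, C and P are not d-separated.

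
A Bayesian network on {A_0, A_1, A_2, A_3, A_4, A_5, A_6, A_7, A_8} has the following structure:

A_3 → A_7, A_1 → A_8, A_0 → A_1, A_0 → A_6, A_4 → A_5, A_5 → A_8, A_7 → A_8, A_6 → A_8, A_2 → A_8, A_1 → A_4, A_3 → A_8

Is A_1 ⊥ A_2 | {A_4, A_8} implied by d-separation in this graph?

There are 3 undirected paths between A_1 and A_2; checking each against the conditioning set {A_4, A_8}:
  1. A_1 → A_8 ← A_2 — A_8:collider[open] ⇒ active
  2. A_1 ← A_0 → A_6 → A_8 ← A_2 — A_0:fork[open]; A_6:chain[open]; A_8:collider[open] ⇒ active
  3. A_1 → A_4 → A_5 → A_8 ← A_2 — A_4:chain[blocks]; A_5:chain[open]; A_8:collider[open] ⇒ blocked
At least one path is unblocked, so d-separation fails.

No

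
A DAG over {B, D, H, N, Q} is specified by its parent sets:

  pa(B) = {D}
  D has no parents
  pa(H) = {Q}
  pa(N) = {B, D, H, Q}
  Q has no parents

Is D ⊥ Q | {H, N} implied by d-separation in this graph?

No

There are 4 undirected paths between D and Q; checking each against the conditioning set {H, N}:
Path 1: D → N ← Q
  N is a collider and N is conditioned on, which opens it — no node blocks this path, so it is active.
Path 2: D → N ← H ← Q
  H is a chain here and H is conditioned on, so the path is blocked at H.
Path 3: D → B → N ← Q
  B is a chain and B is not conditioned on; N is a collider and N is conditioned on, which opens it — no node blocks this path, so it is active.
Path 4: D → B → N ← H ← Q
  H is a chain here and H is conditioned on, so the path is blocked at H.
Because an active path exists, D and Q are not d-separated.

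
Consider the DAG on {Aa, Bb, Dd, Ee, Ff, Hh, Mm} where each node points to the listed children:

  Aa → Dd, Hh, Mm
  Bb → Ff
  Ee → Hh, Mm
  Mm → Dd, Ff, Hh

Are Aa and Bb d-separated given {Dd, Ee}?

4 paths connect Aa and Bb; each must be blocked for d-separation to hold:
  1. Aa → Hh ← Mm → Ff ← Bb — Hh:collider[blocks]; Mm:fork[open]; Ff:collider[blocks] ⇒ blocked
  2. Aa → Hh ← Ee → Mm → Ff ← Bb — Hh:collider[blocks]; Ee:fork[blocks]; Mm:chain[open]; Ff:collider[blocks] ⇒ blocked
  3. Aa → Mm → Ff ← Bb — Mm:chain[open]; Ff:collider[blocks] ⇒ blocked
  4. Aa → Dd ← Mm → Ff ← Bb — Dd:collider[open]; Mm:fork[open]; Ff:collider[blocks] ⇒ blocked
All paths are blocked; Aa ⊥ Bb | {Dd, Ee} holds.

Yes — Aa and Bb are d-separated given {Dd, Ee}.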